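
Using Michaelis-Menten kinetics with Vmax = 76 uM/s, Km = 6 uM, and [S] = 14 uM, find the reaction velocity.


v = Vmax * [S] / (Km + [S])
v = 76 * 14 / (6 + 14)
v = 53.2 uM/s

53.2 uM/s


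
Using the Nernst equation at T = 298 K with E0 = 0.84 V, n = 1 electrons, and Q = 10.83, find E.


E = E0 - (RT/nF) * ln(Q)
E = 0.84 - (8.314 * 298 / (1 * 96485)) * ln(10.83)
E = 0.7788 V

0.7788 V


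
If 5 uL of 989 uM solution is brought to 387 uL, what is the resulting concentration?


C2 = C1 * V1 / V2
C2 = 989 * 5 / 387
C2 = 12.7778 uM

12.7778 uM


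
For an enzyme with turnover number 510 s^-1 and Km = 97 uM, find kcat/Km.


Catalytic efficiency = kcat / Km
= 510 / 97
= 5.2577 uM^-1*s^-1

5.2577 uM^-1*s^-1


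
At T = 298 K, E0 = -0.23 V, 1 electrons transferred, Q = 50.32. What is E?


E = E0 - (RT/nF) * ln(Q)
E = -0.23 - (8.314 * 298 / (1 * 96485)) * ln(50.32)
E = -0.3306 V

-0.3306 V


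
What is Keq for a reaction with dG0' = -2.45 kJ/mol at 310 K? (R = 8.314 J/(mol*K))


Keq = exp(-dG0 * 1000 / (R * T))
Keq = exp(-(-2.45) * 1000 / (8.314 * 310))
Keq = 2.5872

2.5872


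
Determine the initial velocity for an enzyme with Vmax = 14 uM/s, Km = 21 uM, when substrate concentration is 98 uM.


v = Vmax * [S] / (Km + [S])
v = 14 * 98 / (21 + 98)
v = 11.5294 uM/s

11.5294 uM/s


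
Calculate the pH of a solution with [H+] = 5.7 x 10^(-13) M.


pH = -log10([H+])
pH = -log10(5.7 x 10^(-13))
pH = 12.2441

12.2441


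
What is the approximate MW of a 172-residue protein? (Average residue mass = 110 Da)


MW = n_residues * 110 Da
MW = 172 * 110
MW = 18920 Da

18920 Da


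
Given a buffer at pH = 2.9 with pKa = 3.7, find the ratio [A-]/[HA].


[A-]/[HA] = 10^(pH - pKa)
= 10^(2.9 - 3.7)
= 0.1585

0.1585


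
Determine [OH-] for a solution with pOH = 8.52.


[OH-] = 10^(-pOH)
[OH-] = 10^(-8.52)
[OH-] = 3.020e-09 M

3.020e-09 M


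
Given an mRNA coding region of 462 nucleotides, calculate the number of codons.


codons = nucleotides / 3
codons = 462 / 3 = 154

154


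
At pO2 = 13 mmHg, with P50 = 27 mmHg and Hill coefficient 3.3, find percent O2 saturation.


Y = pO2^n / (P50^n + pO2^n)
Y = 13^3.3 / (27^3.3 + 13^3.3)
Y = 8.23%

8.23%


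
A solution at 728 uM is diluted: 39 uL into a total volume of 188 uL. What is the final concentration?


C2 = C1 * V1 / V2
C2 = 728 * 39 / 188
C2 = 151.0213 uM

151.0213 uM


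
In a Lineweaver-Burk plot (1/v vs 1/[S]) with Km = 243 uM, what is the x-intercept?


x-intercept = -1/Km
= -1/243
= -0.0041 1/uM

-0.0041 1/uM


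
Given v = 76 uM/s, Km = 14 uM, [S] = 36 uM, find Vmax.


Vmax = v * (Km + [S]) / [S]
Vmax = 76 * (14 + 36) / 36
Vmax = 105.5556 uM/s

105.5556 uM/s


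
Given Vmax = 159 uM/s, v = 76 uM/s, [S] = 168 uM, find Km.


Km = [S] * (Vmax - v) / v
Km = 168 * (159 - 76) / 76
Km = 183.4737 uM

183.4737 uM


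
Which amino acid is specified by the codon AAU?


Standard genetic code lookup.
Codon AAU -> Asn

Asn


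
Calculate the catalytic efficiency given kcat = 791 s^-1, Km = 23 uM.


Catalytic efficiency = kcat / Km
= 791 / 23
= 34.3913 uM^-1*s^-1

34.3913 uM^-1*s^-1


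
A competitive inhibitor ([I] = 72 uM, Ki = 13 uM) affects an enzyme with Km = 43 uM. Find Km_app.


Km_app = Km * (1 + [I]/Ki)
Km_app = 43 * (1 + 72/13)
Km_app = 281.1538 uM

281.1538 uM


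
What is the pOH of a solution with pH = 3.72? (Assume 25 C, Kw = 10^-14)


pOH = 14 - pH
pOH = 14 - 3.72
pOH = 10.28

10.28


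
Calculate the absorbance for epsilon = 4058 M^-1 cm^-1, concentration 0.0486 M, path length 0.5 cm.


A = epsilon * c * l
A = 4058 * 0.0486 * 0.5
A = 98.6094

98.6094


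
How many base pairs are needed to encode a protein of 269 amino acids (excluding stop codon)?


Each amino acid = 1 codon = 3 bp
bp = 269 * 3 = 807 bp

807 bp


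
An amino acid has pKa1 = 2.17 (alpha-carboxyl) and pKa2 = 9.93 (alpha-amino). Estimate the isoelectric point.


pI = (pKa1 + pKa2) / 2
pI = (2.17 + 9.93) / 2
pI = 6.05

6.05


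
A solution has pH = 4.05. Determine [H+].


[H+] = 10^(-pH)
[H+] = 10^(-4.05)
[H+] = 8.913e-05 M

8.913e-05 M


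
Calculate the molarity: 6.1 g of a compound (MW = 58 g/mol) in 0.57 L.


C = (mass / MW) / volume
C = (6.1 / 58) / 0.57
C = 0.1845 M

0.1845 M


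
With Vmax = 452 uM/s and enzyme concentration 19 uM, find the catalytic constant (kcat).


kcat = Vmax / [E]t
kcat = 452 / 19
kcat = 23.7895 s^-1

23.7895 s^-1


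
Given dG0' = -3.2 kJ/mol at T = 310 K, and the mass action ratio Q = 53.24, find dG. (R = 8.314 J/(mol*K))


dG = dG0' + RT * ln(Q) / 1000
dG = -3.2 + 8.314 * 310 * ln(53.24) / 1000
dG = 7.0444 kJ/mol

7.0444 kJ/mol


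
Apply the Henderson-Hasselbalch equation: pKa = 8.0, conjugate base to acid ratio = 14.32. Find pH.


pH = pKa + log10([A-]/[HA])
pH = 8.0 + log10(14.32)
pH = 9.1559

9.1559


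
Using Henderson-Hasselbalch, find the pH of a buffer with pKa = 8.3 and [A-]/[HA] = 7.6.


pH = pKa + log10([A-]/[HA])
pH = 8.3 + log10(7.6)
pH = 9.1808

9.1808


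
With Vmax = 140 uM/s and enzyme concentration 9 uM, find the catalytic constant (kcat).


kcat = Vmax / [E]t
kcat = 140 / 9
kcat = 15.5556 s^-1

15.5556 s^-1


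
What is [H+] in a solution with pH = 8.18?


[H+] = 10^(-pH)
[H+] = 10^(-8.18)
[H+] = 6.607e-09 M

6.607e-09 M


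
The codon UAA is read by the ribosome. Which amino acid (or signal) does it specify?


Standard genetic code lookup.
Codon UAA -> Stop

Stop


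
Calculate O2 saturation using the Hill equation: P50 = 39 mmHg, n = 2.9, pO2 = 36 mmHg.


Y = pO2^n / (P50^n + pO2^n)
Y = 36^2.9 / (39^2.9 + 36^2.9)
Y = 44.22%

44.22%


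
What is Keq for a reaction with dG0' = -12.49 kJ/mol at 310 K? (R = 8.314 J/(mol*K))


Keq = exp(-dG0 * 1000 / (R * T))
Keq = exp(-(-12.49) * 1000 / (8.314 * 310))
Keq = 127.2408

127.2408


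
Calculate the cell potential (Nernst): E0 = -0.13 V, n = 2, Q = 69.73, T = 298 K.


E = E0 - (RT/nF) * ln(Q)
E = -0.13 - (8.314 * 298 / (2 * 96485)) * ln(69.73)
E = -0.1845 V

-0.1845 V


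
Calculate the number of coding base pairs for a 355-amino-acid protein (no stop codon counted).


Each amino acid = 1 codon = 3 bp
bp = 355 * 3 = 1065 bp

1065 bp


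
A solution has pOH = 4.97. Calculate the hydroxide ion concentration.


[OH-] = 10^(-pOH)
[OH-] = 10^(-4.97)
[OH-] = 1.072e-05 M

1.072e-05 M


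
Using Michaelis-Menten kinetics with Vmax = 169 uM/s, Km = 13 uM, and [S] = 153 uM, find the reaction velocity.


v = Vmax * [S] / (Km + [S])
v = 169 * 153 / (13 + 153)
v = 155.7651 uM/s

155.7651 uM/s


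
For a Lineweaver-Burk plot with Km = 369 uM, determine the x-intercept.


x-intercept = -1/Km
= -1/369
= -0.0027 1/uM

-0.0027 1/uM


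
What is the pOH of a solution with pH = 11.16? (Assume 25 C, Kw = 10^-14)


pOH = 14 - pH
pOH = 14 - 11.16
pOH = 2.84

2.84


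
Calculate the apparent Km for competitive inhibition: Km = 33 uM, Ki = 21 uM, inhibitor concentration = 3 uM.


Km_app = Km * (1 + [I]/Ki)
Km_app = 33 * (1 + 3/21)
Km_app = 37.7143 uM

37.7143 uM


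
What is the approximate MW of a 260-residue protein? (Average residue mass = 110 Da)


MW = n_residues * 110 Da
MW = 260 * 110
MW = 28600 Da

28600 Da


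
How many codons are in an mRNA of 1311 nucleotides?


codons = nucleotides / 3
codons = 1311 / 3 = 437

437


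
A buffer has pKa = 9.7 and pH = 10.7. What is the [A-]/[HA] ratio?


[A-]/[HA] = 10^(pH - pKa)
= 10^(10.7 - 9.7)
= 10.0

10.0


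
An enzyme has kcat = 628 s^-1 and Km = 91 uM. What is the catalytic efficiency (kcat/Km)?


Catalytic efficiency = kcat / Km
= 628 / 91
= 6.9011 uM^-1*s^-1

6.9011 uM^-1*s^-1


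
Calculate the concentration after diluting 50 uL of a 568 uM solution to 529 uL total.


C2 = C1 * V1 / V2
C2 = 568 * 50 / 529
C2 = 53.6862 uM

53.6862 uM


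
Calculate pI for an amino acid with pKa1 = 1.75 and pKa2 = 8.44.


pI = (pKa1 + pKa2) / 2
pI = (1.75 + 8.44) / 2
pI = 5.095

5.095


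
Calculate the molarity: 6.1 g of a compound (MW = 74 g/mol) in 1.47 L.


C = (mass / MW) / volume
C = (6.1 / 74) / 1.47
C = 0.0561 M

0.0561 M


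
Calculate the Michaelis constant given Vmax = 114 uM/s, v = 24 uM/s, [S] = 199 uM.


Km = [S] * (Vmax - v) / v
Km = 199 * (114 - 24) / 24
Km = 746.25 uM

746.25 uM


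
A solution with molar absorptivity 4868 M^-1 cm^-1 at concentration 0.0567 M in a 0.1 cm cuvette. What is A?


A = epsilon * c * l
A = 4868 * 0.0567 * 0.1
A = 27.6016

27.6016


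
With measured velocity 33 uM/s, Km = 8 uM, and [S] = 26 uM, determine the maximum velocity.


Vmax = v * (Km + [S]) / [S]
Vmax = 33 * (8 + 26) / 26
Vmax = 43.1538 uM/s

43.1538 uM/s


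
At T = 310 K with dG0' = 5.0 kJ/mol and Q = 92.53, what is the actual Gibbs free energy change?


dG = dG0' + RT * ln(Q) / 1000
dG = 5.0 + 8.314 * 310 * ln(92.53) / 1000
dG = 16.669 kJ/mol

16.669 kJ/mol


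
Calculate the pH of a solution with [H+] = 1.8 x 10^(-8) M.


pH = -log10([H+])
pH = -log10(1.8 x 10^(-8))
pH = 7.7447

7.7447


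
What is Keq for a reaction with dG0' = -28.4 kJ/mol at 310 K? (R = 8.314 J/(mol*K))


Keq = exp(-dG0 * 1000 / (R * T))
Keq = exp(-(-28.4) * 1000 / (8.314 * 310))
Keq = 61029.5058

61029.5058


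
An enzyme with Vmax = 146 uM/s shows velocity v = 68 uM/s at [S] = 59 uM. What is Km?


Km = [S] * (Vmax - v) / v
Km = 59 * (146 - 68) / 68
Km = 67.6765 uM

67.6765 uM


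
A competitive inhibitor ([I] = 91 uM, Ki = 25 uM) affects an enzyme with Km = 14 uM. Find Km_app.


Km_app = Km * (1 + [I]/Ki)
Km_app = 14 * (1 + 91/25)
Km_app = 64.96 uM

64.96 uM


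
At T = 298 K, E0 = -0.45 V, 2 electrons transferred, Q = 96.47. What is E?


E = E0 - (RT/nF) * ln(Q)
E = -0.45 - (8.314 * 298 / (2 * 96485)) * ln(96.47)
E = -0.5087 V

-0.5087 V


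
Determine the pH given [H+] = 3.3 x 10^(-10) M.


pH = -log10([H+])
pH = -log10(3.3 x 10^(-10))
pH = 9.4815

9.4815


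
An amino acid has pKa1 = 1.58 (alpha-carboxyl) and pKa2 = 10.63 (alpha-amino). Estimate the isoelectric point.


pI = (pKa1 + pKa2) / 2
pI = (1.58 + 10.63) / 2
pI = 6.105

6.105


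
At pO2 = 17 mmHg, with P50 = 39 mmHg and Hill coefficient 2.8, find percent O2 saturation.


Y = pO2^n / (P50^n + pO2^n)
Y = 17^2.8 / (39^2.8 + 17^2.8)
Y = 8.91%

8.91%


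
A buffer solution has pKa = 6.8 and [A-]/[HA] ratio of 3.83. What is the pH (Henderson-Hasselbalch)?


pH = pKa + log10([A-]/[HA])
pH = 6.8 + log10(3.83)
pH = 7.3832

7.3832


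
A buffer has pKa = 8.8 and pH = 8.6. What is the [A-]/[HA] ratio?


[A-]/[HA] = 10^(pH - pKa)
= 10^(8.6 - 8.8)
= 0.631

0.631


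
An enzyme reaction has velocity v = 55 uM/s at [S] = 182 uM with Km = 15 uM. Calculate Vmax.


Vmax = v * (Km + [S]) / [S]
Vmax = 55 * (15 + 182) / 182
Vmax = 59.533 uM/s

59.533 uM/s


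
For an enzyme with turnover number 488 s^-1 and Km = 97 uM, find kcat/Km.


Catalytic efficiency = kcat / Km
= 488 / 97
= 5.0309 uM^-1*s^-1

5.0309 uM^-1*s^-1


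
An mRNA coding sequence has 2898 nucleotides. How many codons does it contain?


codons = nucleotides / 3
codons = 2898 / 3 = 966

966


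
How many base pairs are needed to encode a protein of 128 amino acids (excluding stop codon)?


Each amino acid = 1 codon = 3 bp
bp = 128 * 3 = 384 bp

384 bp


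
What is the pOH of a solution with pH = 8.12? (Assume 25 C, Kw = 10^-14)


pOH = 14 - pH
pOH = 14 - 8.12
pOH = 5.88

5.88


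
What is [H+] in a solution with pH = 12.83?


[H+] = 10^(-pH)
[H+] = 10^(-12.83)
[H+] = 1.479e-13 M

1.479e-13 M


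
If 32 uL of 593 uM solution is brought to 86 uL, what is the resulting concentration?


C2 = C1 * V1 / V2
C2 = 593 * 32 / 86
C2 = 220.6512 uM

220.6512 uM


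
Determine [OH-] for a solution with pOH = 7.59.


[OH-] = 10^(-pOH)
[OH-] = 10^(-7.59)
[OH-] = 2.570e-08 M

2.570e-08 M


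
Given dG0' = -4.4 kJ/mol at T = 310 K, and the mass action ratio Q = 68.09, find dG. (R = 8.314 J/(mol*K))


dG = dG0' + RT * ln(Q) / 1000
dG = -4.4 + 8.314 * 310 * ln(68.09) / 1000
dG = 6.4785 kJ/mol

6.4785 kJ/mol


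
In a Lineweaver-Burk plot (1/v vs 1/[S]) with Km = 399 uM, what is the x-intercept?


x-intercept = -1/Km
= -1/399
= -0.0025 1/uM

-0.0025 1/uM


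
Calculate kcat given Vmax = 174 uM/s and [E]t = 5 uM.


kcat = Vmax / [E]t
kcat = 174 / 5
kcat = 34.8 s^-1

34.8 s^-1


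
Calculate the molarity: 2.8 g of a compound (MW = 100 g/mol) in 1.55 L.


C = (mass / MW) / volume
C = (2.8 / 100) / 1.55
C = 0.0181 M

0.0181 M


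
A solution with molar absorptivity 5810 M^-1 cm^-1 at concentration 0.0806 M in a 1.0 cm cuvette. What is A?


A = epsilon * c * l
A = 5810 * 0.0806 * 1.0
A = 468.286

468.286


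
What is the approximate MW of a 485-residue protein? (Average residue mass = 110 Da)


MW = n_residues * 110 Da
MW = 485 * 110
MW = 53350 Da

53350 Da


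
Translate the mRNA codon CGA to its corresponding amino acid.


Standard genetic code lookup.
Codon CGA -> Arg

Arg


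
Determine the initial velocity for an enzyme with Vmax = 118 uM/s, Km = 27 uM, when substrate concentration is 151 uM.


v = Vmax * [S] / (Km + [S])
v = 118 * 151 / (27 + 151)
v = 100.1011 uM/s

100.1011 uM/s


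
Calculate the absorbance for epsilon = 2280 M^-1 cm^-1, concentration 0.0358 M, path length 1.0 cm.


A = epsilon * c * l
A = 2280 * 0.0358 * 1.0
A = 81.624

81.624


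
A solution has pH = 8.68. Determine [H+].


[H+] = 10^(-pH)
[H+] = 10^(-8.68)
[H+] = 2.089e-09 M

2.089e-09 M


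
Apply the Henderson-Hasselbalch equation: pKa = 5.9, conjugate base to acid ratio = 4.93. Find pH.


pH = pKa + log10([A-]/[HA])
pH = 5.9 + log10(4.93)
pH = 6.5928

6.5928


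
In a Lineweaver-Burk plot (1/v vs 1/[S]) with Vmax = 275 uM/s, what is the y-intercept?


y-intercept = 1/Vmax
= 1/275
= 0.0036 s/uM

0.0036 s/uM


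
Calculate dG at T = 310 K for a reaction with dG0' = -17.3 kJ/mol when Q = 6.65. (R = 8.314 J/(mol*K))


dG = dG0' + RT * ln(Q) / 1000
dG = -17.3 + 8.314 * 310 * ln(6.65) / 1000
dG = -12.4169 kJ/mol

-12.4169 kJ/mol


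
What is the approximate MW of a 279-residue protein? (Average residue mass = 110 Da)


MW = n_residues * 110 Da
MW = 279 * 110
MW = 30690 Da

30690 Da


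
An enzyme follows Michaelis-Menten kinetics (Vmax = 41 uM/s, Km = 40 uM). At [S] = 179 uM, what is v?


v = Vmax * [S] / (Km + [S])
v = 41 * 179 / (40 + 179)
v = 33.5114 uM/s

33.5114 uM/s


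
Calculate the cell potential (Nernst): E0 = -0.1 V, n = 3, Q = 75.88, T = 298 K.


E = E0 - (RT/nF) * ln(Q)
E = -0.1 - (8.314 * 298 / (3 * 96485)) * ln(75.88)
E = -0.1371 V

-0.1371 V


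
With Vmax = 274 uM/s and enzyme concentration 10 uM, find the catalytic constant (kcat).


kcat = Vmax / [E]t
kcat = 274 / 10
kcat = 27.4 s^-1

27.4 s^-1


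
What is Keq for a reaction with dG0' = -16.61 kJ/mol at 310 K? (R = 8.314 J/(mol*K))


Keq = exp(-dG0 * 1000 / (R * T))
Keq = exp(-(-16.61) * 1000 / (8.314 * 310))
Keq = 629.3131

629.3131


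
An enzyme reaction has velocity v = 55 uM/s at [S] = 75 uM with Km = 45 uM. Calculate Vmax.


Vmax = v * (Km + [S]) / [S]
Vmax = 55 * (45 + 75) / 75
Vmax = 88.0 uM/s

88.0 uM/s


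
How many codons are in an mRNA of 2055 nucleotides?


codons = nucleotides / 3
codons = 2055 / 3 = 685

685


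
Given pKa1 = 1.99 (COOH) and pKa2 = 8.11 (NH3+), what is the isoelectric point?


pI = (pKa1 + pKa2) / 2
pI = (1.99 + 8.11) / 2
pI = 5.05

5.05


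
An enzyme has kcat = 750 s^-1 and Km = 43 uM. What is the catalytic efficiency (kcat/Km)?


Catalytic efficiency = kcat / Km
= 750 / 43
= 17.4419 uM^-1*s^-1

17.4419 uM^-1*s^-1


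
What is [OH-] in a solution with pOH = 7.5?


[OH-] = 10^(-pOH)
[OH-] = 10^(-7.5)
[OH-] = 3.162e-08 M

3.162e-08 M


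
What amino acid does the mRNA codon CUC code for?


Standard genetic code lookup.
Codon CUC -> Leu

Leu


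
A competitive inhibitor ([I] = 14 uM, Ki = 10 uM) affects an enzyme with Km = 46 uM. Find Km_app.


Km_app = Km * (1 + [I]/Ki)
Km_app = 46 * (1 + 14/10)
Km_app = 110.4 uM

110.4 uM


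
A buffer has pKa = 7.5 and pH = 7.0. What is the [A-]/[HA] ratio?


[A-]/[HA] = 10^(pH - pKa)
= 10^(7.0 - 7.5)
= 0.3162

0.3162


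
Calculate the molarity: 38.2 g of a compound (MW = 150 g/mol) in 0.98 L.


C = (mass / MW) / volume
C = (38.2 / 150) / 0.98
C = 0.2599 M

0.2599 M


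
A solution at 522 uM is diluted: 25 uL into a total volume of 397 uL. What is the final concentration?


C2 = C1 * V1 / V2
C2 = 522 * 25 / 397
C2 = 32.8715 uM

32.8715 uM


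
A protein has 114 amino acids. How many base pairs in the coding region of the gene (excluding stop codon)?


Each amino acid = 1 codon = 3 bp
bp = 114 * 3 = 342 bp

342 bp


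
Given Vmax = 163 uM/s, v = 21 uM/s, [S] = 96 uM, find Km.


Km = [S] * (Vmax - v) / v
Km = 96 * (163 - 21) / 21
Km = 649.1429 uM

649.1429 uM


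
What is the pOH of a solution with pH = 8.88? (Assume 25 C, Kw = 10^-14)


pOH = 14 - pH
pOH = 14 - 8.88
pOH = 5.12

5.12


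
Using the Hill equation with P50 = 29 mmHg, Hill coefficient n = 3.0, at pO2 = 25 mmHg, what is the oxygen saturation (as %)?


Y = pO2^n / (P50^n + pO2^n)
Y = 25^3.0 / (29^3.0 + 25^3.0)
Y = 39.05%

39.05%


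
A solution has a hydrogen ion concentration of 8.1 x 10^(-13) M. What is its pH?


pH = -log10([H+])
pH = -log10(8.1 x 10^(-13))
pH = 12.0915

12.0915


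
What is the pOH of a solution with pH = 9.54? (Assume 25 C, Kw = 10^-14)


pOH = 14 - pH
pOH = 14 - 9.54
pOH = 4.46

4.46


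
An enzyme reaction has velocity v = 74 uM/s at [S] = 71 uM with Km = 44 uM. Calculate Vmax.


Vmax = v * (Km + [S]) / [S]
Vmax = 74 * (44 + 71) / 71
Vmax = 119.8592 uM/s

119.8592 uM/s


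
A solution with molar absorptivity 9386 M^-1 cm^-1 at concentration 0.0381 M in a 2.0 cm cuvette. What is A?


A = epsilon * c * l
A = 9386 * 0.0381 * 2.0
A = 715.2132

715.2132


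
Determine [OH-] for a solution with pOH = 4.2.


[OH-] = 10^(-pOH)
[OH-] = 10^(-4.2)
[OH-] = 6.310e-05 M

6.310e-05 M


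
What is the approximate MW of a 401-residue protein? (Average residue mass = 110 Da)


MW = n_residues * 110 Da
MW = 401 * 110
MW = 44110 Da

44110 Da


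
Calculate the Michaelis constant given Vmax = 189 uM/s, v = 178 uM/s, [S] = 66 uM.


Km = [S] * (Vmax - v) / v
Km = 66 * (189 - 178) / 178
Km = 4.0787 uM

4.0787 uM


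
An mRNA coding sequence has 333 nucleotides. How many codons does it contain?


codons = nucleotides / 3
codons = 333 / 3 = 111

111


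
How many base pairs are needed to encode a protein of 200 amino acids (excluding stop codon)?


Each amino acid = 1 codon = 3 bp
bp = 200 * 3 = 600 bp

600 bp


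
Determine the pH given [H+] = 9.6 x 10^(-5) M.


pH = -log10([H+])
pH = -log10(9.6 x 10^(-5))
pH = 4.0177

4.0177


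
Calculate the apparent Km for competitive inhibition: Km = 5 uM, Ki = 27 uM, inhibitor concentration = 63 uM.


Km_app = Km * (1 + [I]/Ki)
Km_app = 5 * (1 + 63/27)
Km_app = 16.6667 uM

16.6667 uM


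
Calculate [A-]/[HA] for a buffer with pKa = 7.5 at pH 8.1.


[A-]/[HA] = 10^(pH - pKa)
= 10^(8.1 - 7.5)
= 3.9811

3.9811


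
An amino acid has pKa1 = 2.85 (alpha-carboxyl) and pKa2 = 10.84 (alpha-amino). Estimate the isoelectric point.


pI = (pKa1 + pKa2) / 2
pI = (2.85 + 10.84) / 2
pI = 6.845

6.845


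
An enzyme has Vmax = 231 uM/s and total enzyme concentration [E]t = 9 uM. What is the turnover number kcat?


kcat = Vmax / [E]t
kcat = 231 / 9
kcat = 25.6667 s^-1

25.6667 s^-1


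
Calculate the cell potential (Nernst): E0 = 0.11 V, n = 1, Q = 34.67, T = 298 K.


E = E0 - (RT/nF) * ln(Q)
E = 0.11 - (8.314 * 298 / (1 * 96485)) * ln(34.67)
E = 0.0189 V

0.0189 V


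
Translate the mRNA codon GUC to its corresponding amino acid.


Standard genetic code lookup.
Codon GUC -> Val

Val


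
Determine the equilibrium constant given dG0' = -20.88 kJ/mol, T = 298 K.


Keq = exp(-dG0 * 1000 / (R * T))
Keq = exp(-(-20.88) * 1000 / (8.314 * 298))
Keq = 4571.5415

4571.5415


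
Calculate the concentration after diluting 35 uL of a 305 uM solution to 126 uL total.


C2 = C1 * V1 / V2
C2 = 305 * 35 / 126
C2 = 84.7222 uM

84.7222 uM


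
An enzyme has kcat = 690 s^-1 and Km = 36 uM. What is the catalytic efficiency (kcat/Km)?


Catalytic efficiency = kcat / Km
= 690 / 36
= 19.1667 uM^-1*s^-1

19.1667 uM^-1*s^-1


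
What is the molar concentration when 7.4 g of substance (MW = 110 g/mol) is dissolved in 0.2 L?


C = (mass / MW) / volume
C = (7.4 / 110) / 0.2
C = 0.3364 M

0.3364 M


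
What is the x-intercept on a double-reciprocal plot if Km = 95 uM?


x-intercept = -1/Km
= -1/95
= -0.0105 1/uM

-0.0105 1/uM


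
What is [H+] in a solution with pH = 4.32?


[H+] = 10^(-pH)
[H+] = 10^(-4.32)
[H+] = 4.786e-05 M

4.786e-05 M


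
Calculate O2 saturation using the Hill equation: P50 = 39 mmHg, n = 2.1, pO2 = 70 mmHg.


Y = pO2^n / (P50^n + pO2^n)
Y = 70^2.1 / (39^2.1 + 70^2.1)
Y = 77.35%

77.35%


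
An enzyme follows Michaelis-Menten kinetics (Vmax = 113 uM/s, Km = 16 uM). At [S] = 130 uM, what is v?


v = Vmax * [S] / (Km + [S])
v = 113 * 130 / (16 + 130)
v = 100.6164 uM/s

100.6164 uM/s


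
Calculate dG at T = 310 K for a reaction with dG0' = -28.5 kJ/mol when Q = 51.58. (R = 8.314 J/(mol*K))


dG = dG0' + RT * ln(Q) / 1000
dG = -28.5 + 8.314 * 310 * ln(51.58) / 1000
dG = -18.3372 kJ/mol

-18.3372 kJ/mol


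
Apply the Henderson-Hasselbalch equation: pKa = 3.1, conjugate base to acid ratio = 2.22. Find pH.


pH = pKa + log10([A-]/[HA])
pH = 3.1 + log10(2.22)
pH = 3.4464

3.4464


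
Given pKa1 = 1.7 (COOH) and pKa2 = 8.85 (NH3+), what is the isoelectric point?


pI = (pKa1 + pKa2) / 2
pI = (1.7 + 8.85) / 2
pI = 5.275

5.275


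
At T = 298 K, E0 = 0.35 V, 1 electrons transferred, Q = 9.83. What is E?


E = E0 - (RT/nF) * ln(Q)
E = 0.35 - (8.314 * 298 / (1 * 96485)) * ln(9.83)
E = 0.2913 V

0.2913 V


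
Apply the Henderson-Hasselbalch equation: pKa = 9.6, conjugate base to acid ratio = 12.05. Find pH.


pH = pKa + log10([A-]/[HA])
pH = 9.6 + log10(12.05)
pH = 10.681

10.681


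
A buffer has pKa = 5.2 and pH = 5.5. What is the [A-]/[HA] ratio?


[A-]/[HA] = 10^(pH - pKa)
= 10^(5.5 - 5.2)
= 1.9953

1.9953


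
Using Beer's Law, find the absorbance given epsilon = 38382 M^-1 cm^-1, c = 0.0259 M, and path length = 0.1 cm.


A = epsilon * c * l
A = 38382 * 0.0259 * 0.1
A = 99.4094

99.4094


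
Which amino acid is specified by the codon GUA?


Standard genetic code lookup.
Codon GUA -> Val

Val


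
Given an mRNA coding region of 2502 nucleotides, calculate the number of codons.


codons = nucleotides / 3
codons = 2502 / 3 = 834

834


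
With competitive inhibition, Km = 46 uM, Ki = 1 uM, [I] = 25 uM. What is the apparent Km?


Km_app = Km * (1 + [I]/Ki)
Km_app = 46 * (1 + 25/1)
Km_app = 1196.0 uM

1196.0 uM


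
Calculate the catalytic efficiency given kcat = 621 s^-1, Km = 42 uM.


Catalytic efficiency = kcat / Km
= 621 / 42
= 14.7857 uM^-1*s^-1

14.7857 uM^-1*s^-1


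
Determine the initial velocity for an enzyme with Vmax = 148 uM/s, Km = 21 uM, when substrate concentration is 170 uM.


v = Vmax * [S] / (Km + [S])
v = 148 * 170 / (21 + 170)
v = 131.7277 uM/s

131.7277 uM/s


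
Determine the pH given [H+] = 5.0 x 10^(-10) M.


pH = -log10([H+])
pH = -log10(5.0 x 10^(-10))
pH = 9.301

9.301


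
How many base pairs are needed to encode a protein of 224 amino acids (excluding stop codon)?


Each amino acid = 1 codon = 3 bp
bp = 224 * 3 = 672 bp

672 bp


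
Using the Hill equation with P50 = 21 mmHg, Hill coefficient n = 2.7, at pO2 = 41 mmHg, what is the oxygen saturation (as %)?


Y = pO2^n / (P50^n + pO2^n)
Y = 41^2.7 / (21^2.7 + 41^2.7)
Y = 85.89%

85.89%


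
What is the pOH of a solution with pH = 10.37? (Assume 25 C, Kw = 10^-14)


pOH = 14 - pH
pOH = 14 - 10.37
pOH = 3.63

3.63


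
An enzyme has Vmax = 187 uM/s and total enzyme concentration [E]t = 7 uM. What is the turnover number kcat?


kcat = Vmax / [E]t
kcat = 187 / 7
kcat = 26.7143 s^-1

26.7143 s^-1


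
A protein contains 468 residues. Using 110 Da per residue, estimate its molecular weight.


MW = n_residues * 110 Da
MW = 468 * 110
MW = 51480 Da

51480 Da


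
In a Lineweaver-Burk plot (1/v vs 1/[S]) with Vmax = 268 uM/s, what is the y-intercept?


y-intercept = 1/Vmax
= 1/268
= 0.0037 s/uM

0.0037 s/uM


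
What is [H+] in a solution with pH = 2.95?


[H+] = 10^(-pH)
[H+] = 10^(-2.95)
[H+] = 0.0011 M

0.0011 M


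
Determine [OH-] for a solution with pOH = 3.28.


[OH-] = 10^(-pOH)
[OH-] = 10^(-3.28)
[OH-] = 5.248e-04 M

5.248e-04 M


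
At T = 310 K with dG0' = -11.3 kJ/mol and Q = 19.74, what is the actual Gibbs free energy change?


dG = dG0' + RT * ln(Q) / 1000
dG = -11.3 + 8.314 * 310 * ln(19.74) / 1000
dG = -3.6127 kJ/mol

-3.6127 kJ/mol


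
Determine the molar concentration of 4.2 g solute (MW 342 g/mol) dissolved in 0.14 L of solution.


C = (mass / MW) / volume
C = (4.2 / 342) / 0.14
C = 0.0877 M

0.0877 M


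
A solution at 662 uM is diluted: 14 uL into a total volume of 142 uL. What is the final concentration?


C2 = C1 * V1 / V2
C2 = 662 * 14 / 142
C2 = 65.2676 uM

65.2676 uM


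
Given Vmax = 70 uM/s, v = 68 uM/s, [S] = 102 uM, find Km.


Km = [S] * (Vmax - v) / v
Km = 102 * (70 - 68) / 68
Km = 3.0 uM

3.0 uM


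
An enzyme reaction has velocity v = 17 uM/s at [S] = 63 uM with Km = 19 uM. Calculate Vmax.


Vmax = v * (Km + [S]) / [S]
Vmax = 17 * (19 + 63) / 63
Vmax = 22.127 uM/s

22.127 uM/s


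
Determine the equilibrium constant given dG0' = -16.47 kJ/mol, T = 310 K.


Keq = exp(-dG0 * 1000 / (R * T))
Keq = exp(-(-16.47) * 1000 / (8.314 * 310))
Keq = 596.041

596.041


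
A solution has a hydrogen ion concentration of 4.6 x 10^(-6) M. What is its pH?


pH = -log10([H+])
pH = -log10(4.6 x 10^(-6))
pH = 5.3372

5.3372


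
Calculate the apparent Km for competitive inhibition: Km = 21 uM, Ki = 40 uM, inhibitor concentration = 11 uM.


Km_app = Km * (1 + [I]/Ki)
Km_app = 21 * (1 + 11/40)
Km_app = 26.775 uM

26.775 uM


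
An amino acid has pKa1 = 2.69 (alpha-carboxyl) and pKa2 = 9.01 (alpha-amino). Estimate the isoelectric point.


pI = (pKa1 + pKa2) / 2
pI = (2.69 + 9.01) / 2
pI = 5.85

5.85


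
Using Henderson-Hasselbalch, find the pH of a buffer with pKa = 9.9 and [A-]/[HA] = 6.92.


pH = pKa + log10([A-]/[HA])
pH = 9.9 + log10(6.92)
pH = 10.7401

10.7401


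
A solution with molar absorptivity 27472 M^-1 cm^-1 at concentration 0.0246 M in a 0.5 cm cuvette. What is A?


A = epsilon * c * l
A = 27472 * 0.0246 * 0.5
A = 337.9056

337.9056


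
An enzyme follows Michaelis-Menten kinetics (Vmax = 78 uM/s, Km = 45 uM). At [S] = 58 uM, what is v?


v = Vmax * [S] / (Km + [S])
v = 78 * 58 / (45 + 58)
v = 43.9223 uM/s

43.9223 uM/s


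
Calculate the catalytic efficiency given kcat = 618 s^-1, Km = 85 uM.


Catalytic efficiency = kcat / Km
= 618 / 85
= 7.2706 uM^-1*s^-1

7.2706 uM^-1*s^-1


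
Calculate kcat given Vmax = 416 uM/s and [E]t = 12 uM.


kcat = Vmax / [E]t
kcat = 416 / 12
kcat = 34.6667 s^-1

34.6667 s^-1


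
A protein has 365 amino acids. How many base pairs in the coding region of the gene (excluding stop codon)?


Each amino acid = 1 codon = 3 bp
bp = 365 * 3 = 1095 bp

1095 bp


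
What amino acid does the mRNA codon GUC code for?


Standard genetic code lookup.
Codon GUC -> Val

Val


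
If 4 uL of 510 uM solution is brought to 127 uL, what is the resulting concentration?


C2 = C1 * V1 / V2
C2 = 510 * 4 / 127
C2 = 16.063 uM

16.063 uM


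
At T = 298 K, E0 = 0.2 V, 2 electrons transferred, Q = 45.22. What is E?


E = E0 - (RT/nF) * ln(Q)
E = 0.2 - (8.314 * 298 / (2 * 96485)) * ln(45.22)
E = 0.1511 V

0.1511 V


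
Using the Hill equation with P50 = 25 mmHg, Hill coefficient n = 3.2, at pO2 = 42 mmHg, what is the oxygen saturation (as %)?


Y = pO2^n / (P50^n + pO2^n)
Y = 42^3.2 / (25^3.2 + 42^3.2)
Y = 84.03%

84.03%


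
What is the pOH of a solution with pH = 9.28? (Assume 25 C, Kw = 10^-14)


pOH = 14 - pH
pOH = 14 - 9.28
pOH = 4.72

4.72


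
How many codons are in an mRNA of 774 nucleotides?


codons = nucleotides / 3
codons = 774 / 3 = 258

258


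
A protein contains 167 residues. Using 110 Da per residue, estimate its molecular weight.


MW = n_residues * 110 Da
MW = 167 * 110
MW = 18370 Da

18370 Da


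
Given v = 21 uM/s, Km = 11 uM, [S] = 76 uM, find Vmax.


Vmax = v * (Km + [S]) / [S]
Vmax = 21 * (11 + 76) / 76
Vmax = 24.0395 uM/s

24.0395 uM/s


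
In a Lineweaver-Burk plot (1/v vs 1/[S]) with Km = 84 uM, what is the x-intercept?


x-intercept = -1/Km
= -1/84
= -0.0119 1/uM

-0.0119 1/uM


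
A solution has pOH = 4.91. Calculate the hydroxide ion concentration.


[OH-] = 10^(-pOH)
[OH-] = 10^(-4.91)
[OH-] = 1.230e-05 M

1.230e-05 M


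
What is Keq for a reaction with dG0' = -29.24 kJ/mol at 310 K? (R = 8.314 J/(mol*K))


Keq = exp(-dG0 * 1000 / (R * T))
Keq = exp(-(-29.24) * 1000 / (8.314 * 310))
Keq = 84544.2333

84544.2333


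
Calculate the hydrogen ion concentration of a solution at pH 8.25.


[H+] = 10^(-pH)
[H+] = 10^(-8.25)
[H+] = 5.623e-09 M

5.623e-09 M


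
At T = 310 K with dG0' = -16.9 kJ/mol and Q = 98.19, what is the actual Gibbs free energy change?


dG = dG0' + RT * ln(Q) / 1000
dG = -16.9 + 8.314 * 310 * ln(98.19) / 1000
dG = -5.078 kJ/mol

-5.078 kJ/mol


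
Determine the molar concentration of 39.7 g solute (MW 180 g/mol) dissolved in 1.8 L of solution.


C = (mass / MW) / volume
C = (39.7 / 180) / 1.8
C = 0.1225 M

0.1225 M


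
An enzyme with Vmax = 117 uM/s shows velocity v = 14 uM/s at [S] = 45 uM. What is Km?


Km = [S] * (Vmax - v) / v
Km = 45 * (117 - 14) / 14
Km = 331.0714 uM

331.0714 uM


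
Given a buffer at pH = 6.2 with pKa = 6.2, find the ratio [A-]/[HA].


[A-]/[HA] = 10^(pH - pKa)
= 10^(6.2 - 6.2)
= 1.0

1.0


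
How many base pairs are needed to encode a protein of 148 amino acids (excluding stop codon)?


Each amino acid = 1 codon = 3 bp
bp = 148 * 3 = 444 bp

444 bp


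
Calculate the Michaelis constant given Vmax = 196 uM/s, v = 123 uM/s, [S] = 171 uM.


Km = [S] * (Vmax - v) / v
Km = 171 * (196 - 123) / 123
Km = 101.4878 uM

101.4878 uM


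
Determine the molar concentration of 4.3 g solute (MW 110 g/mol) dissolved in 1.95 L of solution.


C = (mass / MW) / volume
C = (4.3 / 110) / 1.95
C = 0.02 M

0.02 M


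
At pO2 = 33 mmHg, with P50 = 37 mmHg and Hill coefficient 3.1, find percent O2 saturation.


Y = pO2^n / (P50^n + pO2^n)
Y = 33^3.1 / (37^3.1 + 33^3.1)
Y = 41.22%

41.22%


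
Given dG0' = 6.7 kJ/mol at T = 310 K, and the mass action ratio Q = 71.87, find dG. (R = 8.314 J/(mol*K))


dG = dG0' + RT * ln(Q) / 1000
dG = 6.7 + 8.314 * 310 * ln(71.87) / 1000
dG = 17.7178 kJ/mol

17.7178 kJ/mol


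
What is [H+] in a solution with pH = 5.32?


[H+] = 10^(-pH)
[H+] = 10^(-5.32)
[H+] = 4.786e-06 M

4.786e-06 M


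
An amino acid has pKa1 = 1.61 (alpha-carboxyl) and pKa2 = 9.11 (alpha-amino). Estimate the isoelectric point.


pI = (pKa1 + pKa2) / 2
pI = (1.61 + 9.11) / 2
pI = 5.36

5.36


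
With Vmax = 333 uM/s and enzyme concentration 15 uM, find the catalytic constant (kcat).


kcat = Vmax / [E]t
kcat = 333 / 15
kcat = 22.2 s^-1

22.2 s^-1


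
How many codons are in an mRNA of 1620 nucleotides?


codons = nucleotides / 3
codons = 1620 / 3 = 540

540


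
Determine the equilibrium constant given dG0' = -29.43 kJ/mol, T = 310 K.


Keq = exp(-dG0 * 1000 / (R * T))
Keq = exp(-(-29.43) * 1000 / (8.314 * 310))
Keq = 91012.2656

91012.2656


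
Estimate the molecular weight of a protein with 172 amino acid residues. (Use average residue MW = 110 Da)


MW = n_residues * 110 Da
MW = 172 * 110
MW = 18920 Da

18920 Da


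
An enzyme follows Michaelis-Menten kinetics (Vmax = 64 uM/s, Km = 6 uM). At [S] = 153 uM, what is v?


v = Vmax * [S] / (Km + [S])
v = 64 * 153 / (6 + 153)
v = 61.5849 uM/s

61.5849 uM/s


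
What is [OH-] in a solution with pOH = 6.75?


[OH-] = 10^(-pOH)
[OH-] = 10^(-6.75)
[OH-] = 1.778e-07 M

1.778e-07 M


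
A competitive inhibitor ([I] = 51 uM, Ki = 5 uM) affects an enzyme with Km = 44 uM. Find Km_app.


Km_app = Km * (1 + [I]/Ki)
Km_app = 44 * (1 + 51/5)
Km_app = 492.8 uM

492.8 uM


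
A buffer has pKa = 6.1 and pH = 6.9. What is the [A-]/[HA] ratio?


[A-]/[HA] = 10^(pH - pKa)
= 10^(6.9 - 6.1)
= 6.3096

6.3096


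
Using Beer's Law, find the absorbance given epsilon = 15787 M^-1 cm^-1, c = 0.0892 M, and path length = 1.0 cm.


A = epsilon * c * l
A = 15787 * 0.0892 * 1.0
A = 1408.2004

1408.2004


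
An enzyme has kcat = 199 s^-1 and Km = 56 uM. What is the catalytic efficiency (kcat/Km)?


Catalytic efficiency = kcat / Km
= 199 / 56
= 3.5536 uM^-1*s^-1

3.5536 uM^-1*s^-1


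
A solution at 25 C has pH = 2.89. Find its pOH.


pOH = 14 - pH
pOH = 14 - 2.89
pOH = 11.11

11.11


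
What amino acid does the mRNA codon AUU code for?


Standard genetic code lookup.
Codon AUU -> Ile

Ile


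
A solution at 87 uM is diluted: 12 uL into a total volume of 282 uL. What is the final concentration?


C2 = C1 * V1 / V2
C2 = 87 * 12 / 282
C2 = 3.7021 uM

3.7021 uM


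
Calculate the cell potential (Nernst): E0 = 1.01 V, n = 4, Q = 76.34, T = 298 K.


E = E0 - (RT/nF) * ln(Q)
E = 1.01 - (8.314 * 298 / (4 * 96485)) * ln(76.34)
E = 0.9822 V

0.9822 V


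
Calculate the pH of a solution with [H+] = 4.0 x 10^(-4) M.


pH = -log10([H+])
pH = -log10(4.0 x 10^(-4))
pH = 3.3979

3.3979


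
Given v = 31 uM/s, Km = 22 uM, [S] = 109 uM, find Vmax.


Vmax = v * (Km + [S]) / [S]
Vmax = 31 * (22 + 109) / 109
Vmax = 37.2569 uM/s

37.2569 uM/s


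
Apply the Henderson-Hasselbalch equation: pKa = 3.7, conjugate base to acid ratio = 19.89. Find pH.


pH = pKa + log10([A-]/[HA])
pH = 3.7 + log10(19.89)
pH = 4.9986

4.9986


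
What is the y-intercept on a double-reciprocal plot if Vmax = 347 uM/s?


y-intercept = 1/Vmax
= 1/347
= 0.0029 s/uM

0.0029 s/uM


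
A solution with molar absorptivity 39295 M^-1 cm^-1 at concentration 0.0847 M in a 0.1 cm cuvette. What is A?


A = epsilon * c * l
A = 39295 * 0.0847 * 0.1
A = 332.8286

332.8286


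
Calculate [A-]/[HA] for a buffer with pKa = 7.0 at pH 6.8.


[A-]/[HA] = 10^(pH - pKa)
= 10^(6.8 - 7.0)
= 0.631

0.631


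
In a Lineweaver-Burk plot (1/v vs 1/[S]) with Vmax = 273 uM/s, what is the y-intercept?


y-intercept = 1/Vmax
= 1/273
= 0.0037 s/uM

0.0037 s/uM


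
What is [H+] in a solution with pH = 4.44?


[H+] = 10^(-pH)
[H+] = 10^(-4.44)
[H+] = 3.631e-05 M

3.631e-05 M


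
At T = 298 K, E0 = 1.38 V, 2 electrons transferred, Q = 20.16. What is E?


E = E0 - (RT/nF) * ln(Q)
E = 1.38 - (8.314 * 298 / (2 * 96485)) * ln(20.16)
E = 1.3414 V

1.3414 V


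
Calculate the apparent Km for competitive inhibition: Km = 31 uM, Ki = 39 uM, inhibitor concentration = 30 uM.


Km_app = Km * (1 + [I]/Ki)
Km_app = 31 * (1 + 30/39)
Km_app = 54.8462 uM

54.8462 uM


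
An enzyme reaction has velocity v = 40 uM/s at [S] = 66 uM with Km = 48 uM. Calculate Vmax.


Vmax = v * (Km + [S]) / [S]
Vmax = 40 * (48 + 66) / 66
Vmax = 69.0909 uM/s

69.0909 uM/s


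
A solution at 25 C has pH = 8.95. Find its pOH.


pOH = 14 - pH
pOH = 14 - 8.95
pOH = 5.05

5.05


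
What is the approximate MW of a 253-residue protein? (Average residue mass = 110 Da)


MW = n_residues * 110 Da
MW = 253 * 110
MW = 27830 Da

27830 Da


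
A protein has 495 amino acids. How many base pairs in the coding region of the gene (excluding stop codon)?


Each amino acid = 1 codon = 3 bp
bp = 495 * 3 = 1485 bp

1485 bp


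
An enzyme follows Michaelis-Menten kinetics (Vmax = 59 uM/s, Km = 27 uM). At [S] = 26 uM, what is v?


v = Vmax * [S] / (Km + [S])
v = 59 * 26 / (27 + 26)
v = 28.9434 uM/s

28.9434 uM/s


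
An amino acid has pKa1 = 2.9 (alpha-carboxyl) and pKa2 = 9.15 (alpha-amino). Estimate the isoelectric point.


pI = (pKa1 + pKa2) / 2
pI = (2.9 + 9.15) / 2
pI = 6.025

6.025


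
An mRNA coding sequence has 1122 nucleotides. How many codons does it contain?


codons = nucleotides / 3
codons = 1122 / 3 = 374

374


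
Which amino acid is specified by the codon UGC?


Standard genetic code lookup.
Codon UGC -> Cys

Cys


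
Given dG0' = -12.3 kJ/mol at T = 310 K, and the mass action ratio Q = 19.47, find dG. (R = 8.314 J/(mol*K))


dG = dG0' + RT * ln(Q) / 1000
dG = -12.3 + 8.314 * 310 * ln(19.47) / 1000
dG = -4.6482 kJ/mol

-4.6482 kJ/mol


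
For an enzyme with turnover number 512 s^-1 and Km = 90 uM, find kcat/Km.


Catalytic efficiency = kcat / Km
= 512 / 90
= 5.6889 uM^-1*s^-1

5.6889 uM^-1*s^-1


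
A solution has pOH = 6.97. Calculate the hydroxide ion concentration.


[OH-] = 10^(-pOH)
[OH-] = 10^(-6.97)
[OH-] = 1.072e-07 M

1.072e-07 M


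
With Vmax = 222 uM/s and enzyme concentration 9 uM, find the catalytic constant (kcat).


kcat = Vmax / [E]t
kcat = 222 / 9
kcat = 24.6667 s^-1

24.6667 s^-1


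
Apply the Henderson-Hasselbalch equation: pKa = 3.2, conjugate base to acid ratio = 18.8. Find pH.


pH = pKa + log10([A-]/[HA])
pH = 3.2 + log10(18.8)
pH = 4.4742

4.4742


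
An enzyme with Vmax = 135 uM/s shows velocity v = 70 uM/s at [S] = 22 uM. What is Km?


Km = [S] * (Vmax - v) / v
Km = 22 * (135 - 70) / 70
Km = 20.4286 uM

20.4286 uM


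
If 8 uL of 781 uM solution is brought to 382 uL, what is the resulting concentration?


C2 = C1 * V1 / V2
C2 = 781 * 8 / 382
C2 = 16.356 uM

16.356 uM


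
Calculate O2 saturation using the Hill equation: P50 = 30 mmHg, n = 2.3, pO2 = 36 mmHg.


Y = pO2^n / (P50^n + pO2^n)
Y = 36^2.3 / (30^2.3 + 36^2.3)
Y = 60.33%

60.33%


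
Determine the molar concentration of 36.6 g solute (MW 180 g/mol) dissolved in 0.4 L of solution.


C = (mass / MW) / volume
C = (36.6 / 180) / 0.4
C = 0.5083 M

0.5083 M


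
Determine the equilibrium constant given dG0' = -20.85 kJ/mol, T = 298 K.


Keq = exp(-dG0 * 1000 / (R * T))
Keq = exp(-(-20.85) * 1000 / (8.314 * 298))
Keq = 4516.5202

4516.5202


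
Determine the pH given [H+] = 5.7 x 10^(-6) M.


pH = -log10([H+])
pH = -log10(5.7 x 10^(-6))
pH = 5.2441

5.2441


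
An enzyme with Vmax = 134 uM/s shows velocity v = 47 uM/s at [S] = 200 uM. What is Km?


Km = [S] * (Vmax - v) / v
Km = 200 * (134 - 47) / 47
Km = 370.2128 uM

370.2128 uM


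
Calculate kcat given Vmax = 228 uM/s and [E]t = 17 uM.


kcat = Vmax / [E]t
kcat = 228 / 17
kcat = 13.4118 s^-1

13.4118 s^-1


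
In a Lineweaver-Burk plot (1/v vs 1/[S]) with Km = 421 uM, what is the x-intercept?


x-intercept = -1/Km
= -1/421
= -0.0024 1/uM

-0.0024 1/uM


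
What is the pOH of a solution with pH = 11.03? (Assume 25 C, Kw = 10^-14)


pOH = 14 - pH
pOH = 14 - 11.03
pOH = 2.97

2.97


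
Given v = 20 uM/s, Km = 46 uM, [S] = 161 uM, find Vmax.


Vmax = v * (Km + [S]) / [S]
Vmax = 20 * (46 + 161) / 161
Vmax = 25.7143 uM/s

25.7143 uM/s


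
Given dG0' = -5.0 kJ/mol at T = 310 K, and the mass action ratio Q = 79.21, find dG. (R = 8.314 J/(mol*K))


dG = dG0' + RT * ln(Q) / 1000
dG = -5.0 + 8.314 * 310 * ln(79.21) / 1000
dG = 6.2684 kJ/mol

6.2684 kJ/mol
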